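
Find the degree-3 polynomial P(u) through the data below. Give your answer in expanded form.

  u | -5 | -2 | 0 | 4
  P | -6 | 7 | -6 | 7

P(u) = (91/216)u^3 + (169/216)u^2 - (715/108)u - 6

Build the Lagrange basis polynomials:
L_0(u) = (u + 2)u(u - 4) / [-135] = -(1/135)u^3 + (2/135)u^2 + (8/135)u
L_1(u) = (u + 5)u(u - 4) / [36] = (1/36)u^3 + (1/36)u^2 - (5/9)u
L_2(u) = (u + 5)(u + 2)(u - 4) / [-40] = -(1/40)u^3 - (3/40)u^2 + (9/20)u + 1
L_3(u) = (u + 5)(u + 2)u / [216] = (1/216)u^3 + (7/216)u^2 + (5/108)u
P(u) = (-6)·L_0 + 7·L_1 + (-6)·L_2 + 7·L_3
  (-6)·L_0(u) = (2/45)u^3 - (4/45)u^2 - (16/45)u
  7·L_1(u) = (7/36)u^3 + (7/36)u^2 - (35/9)u
  (-6)·L_2(u) = (3/20)u^3 + (9/20)u^2 - (27/10)u - 6
  7·L_3(u) = (7/216)u^3 + (49/216)u^2 + (35/108)u
Adding term by term: (91/216)u^3 + (169/216)u^2 - (715/108)u - 6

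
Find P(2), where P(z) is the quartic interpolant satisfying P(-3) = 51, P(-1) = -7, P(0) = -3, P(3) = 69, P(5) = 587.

11

Using Newton's divided-difference form:
P[-3,-1] = (-7 - 51) / (-1 - (-3)) = -29
P[-1,0] = (-3 - (-7)) / (0 - (-1)) = 4
P[0,3] = (69 - (-3)) / (3 - 0) = 24
P[3,5] = (587 - 69) / (5 - 3) = 259
P[-3,-1,0] = (4 - (-29)) / (0 - (-3)) = 11
P[-1,0,3] = (24 - 4) / (3 - (-1)) = 5
P[0,3,5] = (259 - 24) / (5 - 0) = 47
P[-3,-1,0,3] = (5 - 11) / (3 - (-3)) = -1
P[-1,0,3,5] = (47 - 5) / (5 - (-1)) = 7
P[-3,-1,0,3,5] = (7 - (-1)) / (5 - (-3)) = 1
P(2) = 51 + (-29)·(5) + 11·(5)·(3) + (-1)·(5)·(3)·(2) + 1·(5)·(3)·(2)·(-1) = 11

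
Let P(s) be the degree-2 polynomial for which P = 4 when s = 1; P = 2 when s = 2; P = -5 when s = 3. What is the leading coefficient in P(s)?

Build the Lagrange basis polynomials:
L_0(s) = (s - 2)(s - 3) / [2] = (1/2)s^2 - (5/2)s + 3
L_1(s) = (s - 1)(s - 3) / [-1] = -s^2 + 4s - 3
L_2(s) = (s - 1)(s - 2) / [2] = (1/2)s^2 - (3/2)s + 1
P(s) = 4·L_0 + 2·L_1 + (-5)·L_2
Only the coefficient of s^2 is needed; take it from each L_i and combine:
4·(1/2) + 2·(-1) + (-5)·(1/2) = -5/2

-5/2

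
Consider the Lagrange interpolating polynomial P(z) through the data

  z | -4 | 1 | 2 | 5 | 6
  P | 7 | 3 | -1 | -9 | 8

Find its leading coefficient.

443/5400

L_0(z) = (z - 1)(z - 2)(z - 5)(z - 6) / [2700] = (1/2700)z^4 - (7/1350)z^3 + (13/540)z^2 - (28/675)z + 1/45
L_1(z) = (z + 4)(z - 2)(z - 5)(z - 6) / [-100] = -(1/100)z^4 + (9/100)z^3 - (37/25)z + 12/5
L_2(z) = (z + 4)(z - 1)(z - 5)(z - 6) / [72] = (1/72)z^4 - (1/9)z^3 - (7/72)z^2 + (67/36)z - 5/3
L_3(z) = (z + 4)(z - 1)(z - 2)(z - 6) / [-108] = -(1/108)z^4 + (5/108)z^3 + (4/27)z^2 - (17/27)z + 4/9
L_4(z) = (z + 4)(z - 1)(z - 2)(z - 5) / [200] = (1/200)z^4 - (1/50)z^3 - (3/40)z^2 + (29/100)z - 1/5
P(z) = 7·L_0 + 3·L_1 + (-1)·L_2 + (-9)·L_3 + 8·L_4
Only the coefficient of z^4 is needed; take it from each L_i and combine:
7·(1/2700) + 3·(-1/100) + (-1)·(1/72) + (-9)·(-1/108) + 8·(1/200) = 443/5400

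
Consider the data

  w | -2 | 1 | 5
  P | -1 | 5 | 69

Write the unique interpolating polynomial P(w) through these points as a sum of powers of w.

P(w) = 2w^2 + 4w - 1

Build the Lagrange basis polynomials:
L_0(w) = (w - 1)(w - 5) / [21] = (1/21)w^2 - (2/7)w + 5/21
L_1(w) = (w + 2)(w - 5) / [-12] = -(1/12)w^2 + (1/4)w + 5/6
L_2(w) = (w + 2)(w - 1) / [28] = (1/28)w^2 + (1/28)w - 1/14
P(w) = (-1)·L_0 + 5·L_1 + 69·L_2
  (-1)·L_0(w) = -(1/21)w^2 + (2/7)w - 5/21
  5·L_1(w) = -(5/12)w^2 + (5/4)w + 25/6
  69·L_2(w) = (69/28)w^2 + (69/28)w - 69/14
Adding term by term: 2w^2 + 4w - 1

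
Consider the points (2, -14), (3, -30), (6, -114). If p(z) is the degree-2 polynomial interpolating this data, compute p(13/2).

-533/4

L_0(13/2) = (7/2)·(1/2)/[(-1)·(-4)] = 7/16
L_1(13/2) = (9/2)·(1/2)/[(1)·(-3)] = -3/4
L_2(13/2) = (9/2)·(7/2)/[(4)·(3)] = 21/16
Sum: (-14)·(7/16) + (-30)·(-3/4) + (-114)·(21/16) = -533/4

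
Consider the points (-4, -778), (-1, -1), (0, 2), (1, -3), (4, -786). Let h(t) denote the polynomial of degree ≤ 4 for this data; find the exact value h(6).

-3928

Evaluate each Lagrange basis at t = 6:
L_0(6) = (7)·(6)·(5)·(2)/[(-3)·(-4)·(-5)·(-8)] = 7/8
L_1(6) = (10)·(6)·(5)·(2)/[(3)·(-1)·(-2)·(-5)] = -20
L_2(6) = (10)·(7)·(5)·(2)/[(4)·(1)·(-1)·(-4)] = 175/4
L_3(6) = (10)·(7)·(6)·(2)/[(5)·(2)·(1)·(-3)] = -28
L_4(6) = (10)·(7)·(6)·(5)/[(8)·(5)·(4)·(3)] = 35/8
Sum: (-778)·(7/8) + (-1)·(-20) + 2·(175/4) + (-3)·(-28) + (-786)·(35/8) = -3928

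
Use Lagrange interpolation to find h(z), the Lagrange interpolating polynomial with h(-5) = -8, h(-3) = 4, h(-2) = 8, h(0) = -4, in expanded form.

h(z) = -(8/15)z^3 - 6z^2 - (238/15)z - 4

Build the Lagrange basis polynomials:
L_0(z) = (z + 3)(z + 2)z / [-30] = -(1/30)z^3 - (1/6)z^2 - (1/5)z
L_1(z) = (z + 5)(z + 2)z / [6] = (1/6)z^3 + (7/6)z^2 + (5/3)z
L_2(z) = (z + 5)(z + 3)z / [-6] = -(1/6)z^3 - (4/3)z^2 - (5/2)z
L_3(z) = (z + 5)(z + 3)(z + 2) / [30] = (1/30)z^3 + (1/3)z^2 + (31/30)z + 1
h(z) = (-8)·L_0 + 4·L_1 + 8·L_2 + (-4)·L_3
  (-8)·L_0(z) = (4/15)z^3 + (4/3)z^2 + (8/5)z
  4·L_1(z) = (2/3)z^3 + (14/3)z^2 + (20/3)z
  8·L_2(z) = -(4/3)z^3 - (32/3)z^2 - 20z
  (-4)·L_3(z) = -(2/15)z^3 - (4/3)z^2 - (62/15)z - 4
Adding term by term: -(8/15)z^3 - 6z^2 - (238/15)z - 4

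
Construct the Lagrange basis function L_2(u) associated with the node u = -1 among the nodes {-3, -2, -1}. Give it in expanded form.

L_2(u) = (1/2)u^2 + (5/2)u + 3

L_2(u) = (u + 3)(u + 2) / [(2)·(1)]
       = (u^2 + 5u + 6) / (2)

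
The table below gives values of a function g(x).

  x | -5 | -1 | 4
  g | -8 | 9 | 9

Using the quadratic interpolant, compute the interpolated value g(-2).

L_0(-2) = (-1)·(-6)/[(-4)·(-9)] = 1/6
L_1(-2) = (3)·(-6)/[(4)·(-5)] = 9/10
L_2(-2) = (3)·(-1)/[(9)·(5)] = -1/15
Sum: (-8)·(1/6) + 9·(9/10) + 9·(-1/15) = 37/6

37/6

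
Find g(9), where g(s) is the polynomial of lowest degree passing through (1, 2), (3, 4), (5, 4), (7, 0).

-10

Using Newton's divided-difference form:
g[1,3] = (4 - 2) / (3 - 1) = 1
g[3,5] = (4 - 4) / (5 - 3) = 0
g[5,7] = (0 - 4) / (7 - 5) = -2
g[1,3,5] = (0 - 1) / (5 - 1) = -1/4
g[3,5,7] = (-2 - 0) / (7 - 3) = -1/2
g[1,3,5,7] = (-1/2 - (-1/4)) / (7 - 1) = -1/24
g(9) = 2 + 1·(8) + (-1/4)·(8)·(6) + (-1/24)·(8)·(6)·(4) = -10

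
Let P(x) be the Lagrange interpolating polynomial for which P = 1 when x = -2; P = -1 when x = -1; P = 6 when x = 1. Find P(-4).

16

L_0(-4) = (-3)·(-5)/[(-1)·(-3)] = 5
L_1(-4) = (-2)·(-5)/[(1)·(-2)] = -5
L_2(-4) = (-2)·(-3)/[(3)·(2)] = 1
Sum: 1·(5) + (-1)·(-5) + 6·(1) = 16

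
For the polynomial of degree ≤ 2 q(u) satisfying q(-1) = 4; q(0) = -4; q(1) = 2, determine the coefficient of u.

-1

L_0(u) = u(u - 1) / [2] = (1/2)u^2 - (1/2)u
L_1(u) = (u + 1)(u - 1) / [-1] = -u^2 + 1
L_2(u) = (u + 1)u / [2] = (1/2)u^2 + (1/2)u
q(u) = 4·L_0 + (-4)·L_1 + 2·L_2
Only the coefficient of u is needed; take it from each L_i and combine:
4·(-1/2) + (-4)·(0) + 2·(1/2) = -1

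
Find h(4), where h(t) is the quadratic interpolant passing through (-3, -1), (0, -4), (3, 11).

Using Newton's divided-difference form:
h[-3,0] = (-4 - (-1)) / (0 - (-3)) = -1
h[0,3] = (11 - (-4)) / (3 - 0) = 5
h[-3,0,3] = (5 - (-1)) / (3 - (-3)) = 1
h(4) = -1 + (-1)·(7) + 1·(7)·(4) = 20

20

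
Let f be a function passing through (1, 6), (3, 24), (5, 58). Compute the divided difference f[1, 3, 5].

f[1,3] = (24 - 6) / (3 - 1) = 9
f[3,5] = (58 - 24) / (5 - 3) = 17
f[1,3,5] = (17 - 9) / (5 - 1) = 2

2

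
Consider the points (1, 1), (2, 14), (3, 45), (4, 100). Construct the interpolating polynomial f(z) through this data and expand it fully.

f(z) = z^3 + 3z^2 - 3z

Build the Lagrange basis polynomials:
L_0(z) = (z - 2)(z - 3)(z - 4) / [-6] = -(1/6)z^3 + (3/2)z^2 - (13/3)z + 4
L_1(z) = (z - 1)(z - 3)(z - 4) / [2] = (1/2)z^3 - 4z^2 + (19/2)z - 6
L_2(z) = (z - 1)(z - 2)(z - 4) / [-2] = -(1/2)z^3 + (7/2)z^2 - 7z + 4
L_3(z) = (z - 1)(z - 2)(z - 3) / [6] = (1/6)z^3 - z^2 + (11/6)z - 1
f(z) = 1·L_0 + 14·L_1 + 45·L_2 + 100·L_3
  1·L_0(z) = -(1/6)z^3 + (3/2)z^2 - (13/3)z + 4
  14·L_1(z) = 7z^3 - 56z^2 + 133z - 84
  45·L_2(z) = -(45/2)z^3 + (315/2)z^2 - 315z + 180
  100·L_3(z) = (50/3)z^3 - 100z^2 + (550/3)z - 100
Adding term by term: z^3 + 3z^2 - 3z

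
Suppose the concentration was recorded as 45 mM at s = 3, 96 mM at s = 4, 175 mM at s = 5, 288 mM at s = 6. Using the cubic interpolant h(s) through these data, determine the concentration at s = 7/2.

Evaluate each Lagrange basis at s = 7/2:
L_0(7/2) = (-1/2)·(-3/2)·(-5/2)/[(-1)·(-2)·(-3)] = 5/16
L_1(7/2) = (1/2)·(-3/2)·(-5/2)/[(1)·(-1)·(-2)] = 15/16
L_2(7/2) = (1/2)·(-1/2)·(-5/2)/[(2)·(1)·(-1)] = -5/16
L_3(7/2) = (1/2)·(-1/2)·(-3/2)/[(3)·(2)·(1)] = 1/16
Sum: 45·(5/16) + 96·(15/16) + 175·(-5/16) + 288·(1/16) = 539/8

539/8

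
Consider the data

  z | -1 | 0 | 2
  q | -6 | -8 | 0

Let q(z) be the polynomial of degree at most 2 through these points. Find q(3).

10

Evaluate each Lagrange basis at z = 3:
L_0(3) = (3)·(1)/[(-1)·(-3)] = 1
L_1(3) = (4)·(1)/[(1)·(-2)] = -2
L_2(3) = (4)·(3)/[(3)·(2)] = 2
Sum: (-6)·(1) + (-8)·(-2) + 0 = 10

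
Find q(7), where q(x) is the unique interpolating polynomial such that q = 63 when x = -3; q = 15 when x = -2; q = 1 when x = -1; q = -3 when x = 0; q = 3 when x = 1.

3273

Using Newton's divided-difference form:
q[-3,-2] = (15 - 63) / (-2 - (-3)) = -48
q[-2,-1] = (1 - 15) / (-1 - (-2)) = -14
q[-1,0] = (-3 - 1) / (0 - (-1)) = -4
q[0,1] = (3 - (-3)) / (1 - 0) = 6
q[-3,-2,-1] = (-14 - (-48)) / (-1 - (-3)) = 17
q[-2,-1,0] = (-4 - (-14)) / (0 - (-2)) = 5
q[-1,0,1] = (6 - (-4)) / (1 - (-1)) = 5
q[-3,-2,-1,0] = (5 - 17) / (0 - (-3)) = -4
q[-2,-1,0,1] = (5 - 5) / (1 - (-2)) = 0
q[-3,-2,-1,0,1] = (0 - (-4)) / (1 - (-3)) = 1
q(7) = 63 + (-48)·(10) + 17·(10)·(9) + (-4)·(10)·(9)·(8) + 1·(10)·(9)·(8)·(7) = 3273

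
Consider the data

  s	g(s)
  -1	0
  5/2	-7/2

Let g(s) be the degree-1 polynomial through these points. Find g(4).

L_0(4) = (3/2)/[(-7/2)] = -3/7
L_1(4) = (5)/[(7/2)] = 10/7
Sum: 0 + (-7/2)·(10/7) = -5

-5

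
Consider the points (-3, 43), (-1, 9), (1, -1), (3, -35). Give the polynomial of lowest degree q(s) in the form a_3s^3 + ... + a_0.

q(s) = -s^3 - 4s + 4

Build the Lagrange basis polynomials:
L_0(s) = (s + 1)(s - 1)(s - 3) / [-48] = -(1/48)s^3 + (1/16)s^2 + (1/48)s - 1/16
L_1(s) = (s + 3)(s - 1)(s - 3) / [16] = (1/16)s^3 - (1/16)s^2 - (9/16)s + 9/16
L_2(s) = (s + 3)(s + 1)(s - 3) / [-16] = -(1/16)s^3 - (1/16)s^2 + (9/16)s + 9/16
L_3(s) = (s + 3)(s + 1)(s - 1) / [48] = (1/48)s^3 + (1/16)s^2 - (1/48)s - 1/16
q(s) = 43·L_0 + 9·L_1 + (-1)·L_2 + (-35)·L_3
  43·L_0(s) = -(43/48)s^3 + (43/16)s^2 + (43/48)s - 43/16
  9·L_1(s) = (9/16)s^3 - (9/16)s^2 - (81/16)s + 81/16
  (-1)·L_2(s) = (1/16)s^3 + (1/16)s^2 - (9/16)s - 9/16
  (-35)·L_3(s) = -(35/48)s^3 - (35/16)s^2 + (35/48)s + 35/16
Adding term by term: -s^3 - 4s + 4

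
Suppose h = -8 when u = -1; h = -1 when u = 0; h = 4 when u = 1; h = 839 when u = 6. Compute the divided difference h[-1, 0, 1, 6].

h[-1,0] = (-1 - (-8)) / (0 - (-1)) = 7
h[0,1] = (4 - (-1)) / (1 - 0) = 5
h[1,6] = (839 - 4) / (6 - 1) = 167
h[-1,0,1] = (5 - 7) / (1 - (-1)) = -1
h[0,1,6] = (167 - 5) / (6 - 0) = 27
h[-1,0,1,6] = (27 - (-1)) / (6 - (-1)) = 4

4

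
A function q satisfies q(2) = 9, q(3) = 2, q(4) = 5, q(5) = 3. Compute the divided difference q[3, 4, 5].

q[3,4] = (5 - 2) / (4 - 3) = 3
q[4,5] = (3 - 5) / (5 - 4) = -2
q[3,4,5] = (-2 - 3) / (5 - 3) = -5/2

-5/2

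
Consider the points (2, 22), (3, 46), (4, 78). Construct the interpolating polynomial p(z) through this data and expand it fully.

Build the Lagrange basis polynomials:
L_0(z) = (z - 3)(z - 4) / [2] = (1/2)z^2 - (7/2)z + 6
L_1(z) = (z - 2)(z - 4) / [-1] = -z^2 + 6z - 8
L_2(z) = (z - 2)(z - 3) / [2] = (1/2)z^2 - (5/2)z + 3
p(z) = 22·L_0 + 46·L_1 + 78·L_2
  22·L_0(z) = 11z^2 - 77z + 132
  46·L_1(z) = -46z^2 + 276z - 368
  78·L_2(z) = 39z^2 - 195z + 234
Adding term by term: 4z^2 + 4z - 2

p(z) = 4z^2 + 4z - 2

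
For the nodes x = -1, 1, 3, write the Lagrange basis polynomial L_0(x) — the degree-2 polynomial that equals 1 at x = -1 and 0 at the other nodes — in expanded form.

L_0(x) = (x - 1)(x - 3) / [(-2)·(-4)]
       = (x^2 - 4x + 3) / (8)

L_0(x) = (1/8)x^2 - (1/2)x + 3/8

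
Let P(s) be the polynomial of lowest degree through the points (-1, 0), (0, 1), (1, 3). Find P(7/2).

99/8

Evaluate each Lagrange basis at s = 7/2:
L_0(7/2) = (7/2)·(5/2)/[(-1)·(-2)] = 35/8
L_1(7/2) = (9/2)·(5/2)/[(1)·(-1)] = -45/4
L_2(7/2) = (9/2)·(7/2)/[(2)·(1)] = 63/8
Sum: 0 + 1·(-45/4) + 3·(63/8) = 99/8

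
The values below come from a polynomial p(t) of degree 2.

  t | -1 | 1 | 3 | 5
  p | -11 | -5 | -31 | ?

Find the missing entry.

The 3 known values determine p uniquely (degree ≤ 2).
Evaluate each Lagrange basis at t = 5:
L_0(5) = (4)·(2)/[(-2)·(-4)] = 1
L_1(5) = (6)·(2)/[(2)·(-2)] = -3
L_2(5) = (6)·(4)/[(4)·(2)] = 3
Sum: (-11)·(1) + (-5)·(-3) + (-31)·(3) = -89

-89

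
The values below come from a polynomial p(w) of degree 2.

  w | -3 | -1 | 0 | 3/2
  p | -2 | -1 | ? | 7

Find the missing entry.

13/10

The 3 known values determine p uniquely (degree ≤ 2).
L_0(0) = (1)·(-3/2)/[(-2)·(-9/2)] = -1/6
L_1(0) = (3)·(-3/2)/[(2)·(-5/2)] = 9/10
L_2(0) = (3)·(1)/[(9/2)·(5/2)] = 4/15
Sum: (-2)·(-1/6) + (-1)·(9/10) + 7·(4/15) = 13/10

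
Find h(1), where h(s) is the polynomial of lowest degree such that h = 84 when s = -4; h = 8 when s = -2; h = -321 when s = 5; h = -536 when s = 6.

-1

Evaluate each Lagrange basis at s = 1:
L_0(1) = (3)·(-4)·(-5)/[(-2)·(-9)·(-10)] = -1/3
L_1(1) = (5)·(-4)·(-5)/[(2)·(-7)·(-8)] = 25/28
L_2(1) = (5)·(3)·(-5)/[(9)·(7)·(-1)] = 25/21
L_3(1) = (5)·(3)·(-4)/[(10)·(8)·(1)] = -3/4
Sum: 84·(-1/3) + 8·(25/28) + (-321)·(25/21) + (-536)·(-3/4) = -1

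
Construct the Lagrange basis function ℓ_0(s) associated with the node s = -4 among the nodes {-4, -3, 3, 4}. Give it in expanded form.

ℓ_0(s) = -(1/56)s^3 + (1/14)s^2 + (9/56)s - 9/14

ℓ_0(s) = (s + 3)(s - 3)(s - 4) / [(-1)·(-7)·(-8)]
       = (s^3 - 4s^2 - 9s + 36) / (-56)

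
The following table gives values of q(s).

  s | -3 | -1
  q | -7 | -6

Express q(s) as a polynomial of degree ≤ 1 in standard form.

L_0(s) = (s + 1) / [-2] = -(1/2)s - 1/2
L_1(s) = (s + 3) / [2] = (1/2)s + 3/2
q(s) = (-7)·L_0 + (-6)·L_1
  (-7)·L_0(s) = (7/2)s + 7/2
  (-6)·L_1(s) = -3s - 9
Adding term by term: (1/2)s - 11/2

q(s) = (1/2)s - 11/2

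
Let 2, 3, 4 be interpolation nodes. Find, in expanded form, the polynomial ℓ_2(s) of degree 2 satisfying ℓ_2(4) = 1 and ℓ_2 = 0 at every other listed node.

ℓ_2(s) = (s - 2)(s - 3) / [(2)·(1)]
       = (s^2 - 5s + 6) / (2)

ℓ_2(s) = (1/2)s^2 - (5/2)s + 3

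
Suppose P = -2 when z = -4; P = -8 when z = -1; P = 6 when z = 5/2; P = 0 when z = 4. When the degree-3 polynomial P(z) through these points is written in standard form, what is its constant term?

Build the Lagrange basis polynomials:
L_0(z) = (z + 1)(z - 5/2)(z - 4) / [-156] = -(1/156)z^3 + (11/312)z^2 - (7/312)z - 5/78
L_1(z) = (z + 4)(z - 5/2)(z - 4) / [105/2] = (2/105)z^3 - (1/21)z^2 - (32/105)z + 16/21
L_2(z) = (z + 4)(z + 1)(z - 4) / [-273/8] = -(8/273)z^3 - (8/273)z^2 + (128/273)z + 128/273
L_3(z) = (z + 4)(z + 1)(z - 5/2) / [60] = (1/60)z^3 + (1/24)z^2 - (17/120)z - 1/6
P(z) = (-2)·L_0 + (-8)·L_1 + 6·L_2 + 0·L_3
Only the constant term is needed; take it from each L_i and combine:
(-2)·(-5/78) + (-8)·(16/21) + 6·(128/273) + 0·(-1/6) = -41/13

-41/13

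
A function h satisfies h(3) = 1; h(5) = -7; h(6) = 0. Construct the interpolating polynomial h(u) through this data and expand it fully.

Build the Lagrange basis polynomials:
L_0(u) = (u - 5)(u - 6) / [6] = (1/6)u^2 - (11/6)u + 5
L_1(u) = (u - 3)(u - 6) / [-2] = -(1/2)u^2 + (9/2)u - 9
L_2(u) = (u - 3)(u - 5) / [3] = (1/3)u^2 - (8/3)u + 5
h(u) = 1·L_0 + (-7)·L_1 + 0·L_2
  1·L_0(u) = (1/6)u^2 - (11/6)u + 5
  (-7)·L_1(u) = (7/2)u^2 - (63/2)u + 63
  0·L_2(u) = 0
Adding term by term: (11/3)u^2 - (100/3)u + 68

h(u) = (11/3)u^2 - (100/3)u + 68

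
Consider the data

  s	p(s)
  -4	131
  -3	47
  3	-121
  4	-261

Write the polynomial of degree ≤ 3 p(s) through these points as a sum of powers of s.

p(s) = -3s^3 - 4s^2 - s - 1

Newton's divided differences:
p[-4,-3] = (47 - 131) / (-3 - (-4)) = -84
p[-3,3] = (-121 - 47) / (3 - (-3)) = -28
p[3,4] = (-261 - (-121)) / (4 - 3) = -140
p[-4,-3,3] = (-28 - (-84)) / (3 - (-4)) = 8
p[-3,3,4] = (-140 - (-28)) / (4 - (-3)) = -16
p[-4,-3,3,4] = (-16 - 8) / (4 - (-4)) = -3
p(s) = 131 + (-84)·(s + 4) + 8·(s + 4)(s + 3) + (-3)·(s + 4)(s + 3)(s - 3)
Expanding: p(s) = -3s^3 - 4s^2 - s - 1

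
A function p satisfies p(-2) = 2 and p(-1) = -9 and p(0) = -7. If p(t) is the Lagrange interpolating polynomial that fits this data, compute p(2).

Evaluate each Lagrange basis at t = 2:
L_0(2) = (3)·(2)/[(-1)·(-2)] = 3
L_1(2) = (4)·(2)/[(1)·(-1)] = -8
L_2(2) = (4)·(3)/[(2)·(1)] = 6
Sum: 2·(3) + (-9)·(-8) + (-7)·(6) = 36

36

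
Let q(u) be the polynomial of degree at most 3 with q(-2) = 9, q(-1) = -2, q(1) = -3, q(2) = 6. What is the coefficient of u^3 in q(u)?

-1/12

Build the Lagrange basis polynomials:
L_0(u) = (u + 1)(u - 1)(u - 2) / [-12] = -(1/12)u^3 + (1/6)u^2 + (1/12)u - 1/6
L_1(u) = (u + 2)(u - 1)(u - 2) / [6] = (1/6)u^3 - (1/6)u^2 - (2/3)u + 2/3
L_2(u) = (u + 2)(u + 1)(u - 2) / [-6] = -(1/6)u^3 - (1/6)u^2 + (2/3)u + 2/3
L_3(u) = (u + 2)(u + 1)(u - 1) / [12] = (1/12)u^3 + (1/6)u^2 - (1/12)u - 1/6
q(u) = 9·L_0 + (-2)·L_1 + (-3)·L_2 + 6·L_3
Only the coefficient of u^3 is needed; take it from each L_i and combine:
9·(-1/12) + (-2)·(1/6) + (-3)·(-1/6) + 6·(1/12) = -1/12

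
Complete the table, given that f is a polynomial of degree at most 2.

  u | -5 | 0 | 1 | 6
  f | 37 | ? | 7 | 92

The 3 known values determine f uniquely (degree ≤ 2).
L_0(0) = (-1)·(-6)/[(-6)·(-11)] = 1/11
L_1(0) = (5)·(-6)/[(6)·(-5)] = 1
L_2(0) = (5)·(-1)/[(11)·(5)] = -1/11
Sum: 37·(1/11) + 7·(1) + 92·(-1/11) = 2

2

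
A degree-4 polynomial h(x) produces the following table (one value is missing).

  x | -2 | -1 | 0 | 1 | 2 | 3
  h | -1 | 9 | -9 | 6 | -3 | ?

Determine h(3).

-211

The 5 known values determine h uniquely (degree ≤ 4).
L_0(3) = (4)·(3)·(2)·(1)/[(-1)·(-2)·(-3)·(-4)] = 1
L_1(3) = (5)·(3)·(2)·(1)/[(1)·(-1)·(-2)·(-3)] = -5
L_2(3) = (5)·(4)·(2)·(1)/[(2)·(1)·(-1)·(-2)] = 10
L_3(3) = (5)·(4)·(3)·(1)/[(3)·(2)·(1)·(-1)] = -10
L_4(3) = (5)·(4)·(3)·(2)/[(4)·(3)·(2)·(1)] = 5
Sum: (-1)·(1) + 9·(-5) + (-9)·(10) + 6·(-10) + (-3)·(5) = -211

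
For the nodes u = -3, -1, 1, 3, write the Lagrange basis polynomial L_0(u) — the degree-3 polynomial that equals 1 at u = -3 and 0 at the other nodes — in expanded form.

L_0(u) = (u + 1)(u - 1)(u - 3) / [(-2)·(-4)·(-6)]
       = (u^3 - 3u^2 - u + 3) / (-48)

L_0(u) = -(1/48)u^3 + (1/16)u^2 + (1/48)u - 1/16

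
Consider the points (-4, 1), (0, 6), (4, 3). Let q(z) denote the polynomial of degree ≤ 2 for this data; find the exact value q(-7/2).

Using Newton's divided-difference form:
q[-4,0] = (6 - 1) / (0 - (-4)) = 5/4
q[0,4] = (3 - 6) / (4 - 0) = -3/4
q[-4,0,4] = (-3/4 - 5/4) / (4 - (-4)) = -1/4
q(-7/2) = 1 + (5/4)·(1/2) + (-1/4)·(1/2)·(-7/2) = 33/16

33/16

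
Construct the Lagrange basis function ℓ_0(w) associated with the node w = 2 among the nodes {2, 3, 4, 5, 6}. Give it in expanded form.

ℓ_0(w) = (1/24)w^4 - (3/4)w^3 + (119/24)w^2 - (57/4)w + 15

ℓ_0(w) = (w - 3)(w - 4)(w - 5)(w - 6) / [(-1)·(-2)·(-3)·(-4)]
       = (w^4 - 18w^3 + 119w^2 - 342w + 360) / (24)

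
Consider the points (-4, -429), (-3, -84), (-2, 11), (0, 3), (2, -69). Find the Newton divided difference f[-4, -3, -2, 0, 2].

f[-4,-3] = (-84 - (-429)) / (-3 - (-4)) = 345
f[-3,-2] = (11 - (-84)) / (-2 - (-3)) = 95
f[-2,0] = (3 - 11) / (0 - (-2)) = -4
f[0,2] = (-69 - 3) / (2 - 0) = -36
f[-4,-3,-2] = (95 - 345) / (-2 - (-4)) = -125
f[-3,-2,0] = (-4 - 95) / (0 - (-3)) = -33
f[-2,0,2] = (-36 - (-4)) / (2 - (-2)) = -8
f[-4,-3,-2,0] = (-33 - (-125)) / (0 - (-4)) = 23
f[-3,-2,0,2] = (-8 - (-33)) / (2 - (-3)) = 5
f[-4,-3,-2,0,2] = (5 - 23) / (2 - (-4)) = -3

-3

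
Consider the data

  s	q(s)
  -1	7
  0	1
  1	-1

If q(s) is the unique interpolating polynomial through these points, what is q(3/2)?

L_0(3/2) = (3/2)·(1/2)/[(-1)·(-2)] = 3/8
L_1(3/2) = (5/2)·(1/2)/[(1)·(-1)] = -5/4
L_2(3/2) = (5/2)·(3/2)/[(2)·(1)] = 15/8
Sum: 7·(3/8) + 1·(-5/4) + (-1)·(15/8) = -1/2

-1/2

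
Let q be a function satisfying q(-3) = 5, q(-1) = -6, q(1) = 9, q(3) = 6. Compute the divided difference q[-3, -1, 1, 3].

q[-3,-1] = (-6 - 5) / (-1 - (-3)) = -11/2
q[-1,1] = (9 - (-6)) / (1 - (-1)) = 15/2
q[1,3] = (6 - 9) / (3 - 1) = -3/2
q[-3,-1,1] = (15/2 - (-11/2)) / (1 - (-3)) = 13/4
q[-1,1,3] = (-3/2 - 15/2) / (3 - (-1)) = -9/4
q[-3,-1,1,3] = (-9/4 - 13/4) / (3 - (-3)) = -11/12

-11/12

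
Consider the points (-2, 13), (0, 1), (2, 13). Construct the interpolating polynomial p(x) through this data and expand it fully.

p(x) = 3x^2 + 1

Newton's divided differences:
p[-2,0] = (1 - 13) / (0 - (-2)) = -6
p[0,2] = (13 - 1) / (2 - 0) = 6
p[-2,0,2] = (6 - (-6)) / (2 - (-2)) = 3
p(x) = 13 + (-6)·(x + 2) + 3·(x + 2)x
Expanding: p(x) = 3x^2 + 1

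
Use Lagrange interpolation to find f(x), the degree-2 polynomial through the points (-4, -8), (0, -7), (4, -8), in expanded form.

f(x) = -(1/16)x^2 - 7

Build the Lagrange basis polynomials:
L_0(x) = x(x - 4) / [32] = (1/32)x^2 - (1/8)x
L_1(x) = (x + 4)(x - 4) / [-16] = -(1/16)x^2 + 1
L_2(x) = (x + 4)x / [32] = (1/32)x^2 + (1/8)x
f(x) = (-8)·L_0 + (-7)·L_1 + (-8)·L_2
  (-8)·L_0(x) = -(1/4)x^2 + x
  (-7)·L_1(x) = (7/16)x^2 - 7
  (-8)·L_2(x) = -(1/4)x^2 - x
Adding term by term: -(1/16)x^2 - 7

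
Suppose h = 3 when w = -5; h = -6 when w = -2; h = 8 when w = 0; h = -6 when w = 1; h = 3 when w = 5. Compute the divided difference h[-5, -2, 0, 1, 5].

83/280

h[-5,-2] = (-6 - 3) / (-2 - (-5)) = -3
h[-2,0] = (8 - (-6)) / (0 - (-2)) = 7
h[0,1] = (-6 - 8) / (1 - 0) = -14
h[1,5] = (3 - (-6)) / (5 - 1) = 9/4
h[-5,-2,0] = (7 - (-3)) / (0 - (-5)) = 2
h[-2,0,1] = (-14 - 7) / (1 - (-2)) = -7
h[0,1,5] = (9/4 - (-14)) / (5 - 0) = 13/4
h[-5,-2,0,1] = (-7 - 2) / (1 - (-5)) = -3/2
h[-2,0,1,5] = (13/4 - (-7)) / (5 - (-2)) = 41/28
h[-5,-2,0,1,5] = (41/28 - (-3/2)) / (5 - (-5)) = 83/280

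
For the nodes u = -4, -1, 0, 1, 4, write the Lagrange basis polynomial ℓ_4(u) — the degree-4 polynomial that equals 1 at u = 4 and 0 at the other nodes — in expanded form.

ℓ_4(u) = (u + 4)(u + 1)u(u - 1) / [(8)·(5)·(4)·(3)]
       = (u^4 + 4u^3 - u^2 - 4u) / (480)

ℓ_4(u) = (1/480)u^4 + (1/120)u^3 - (1/480)u^2 - (1/120)u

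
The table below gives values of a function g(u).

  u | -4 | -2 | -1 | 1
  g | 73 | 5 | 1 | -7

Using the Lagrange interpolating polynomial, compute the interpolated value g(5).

-359

Evaluate each Lagrange basis at u = 5:
L_0(5) = (7)·(6)·(4)/[(-2)·(-3)·(-5)] = -28/5
L_1(5) = (9)·(6)·(4)/[(2)·(-1)·(-3)] = 36
L_2(5) = (9)·(7)·(4)/[(3)·(1)·(-2)] = -42
L_3(5) = (9)·(7)·(6)/[(5)·(3)·(2)] = 63/5
Sum: 73·(-28/5) + 5·(36) + 1·(-42) + (-7)·(63/5) = -359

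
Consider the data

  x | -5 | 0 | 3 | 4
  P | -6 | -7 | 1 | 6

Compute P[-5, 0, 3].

43/120

P[-5,0] = (-7 - (-6)) / (0 - (-5)) = -1/5
P[0,3] = (1 - (-7)) / (3 - 0) = 8/3
P[-5,0,3] = (8/3 - (-1/5)) / (3 - (-5)) = 43/120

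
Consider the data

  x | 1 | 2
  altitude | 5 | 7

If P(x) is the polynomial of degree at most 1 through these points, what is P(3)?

9

Evaluate each Lagrange basis at x = 3:
L_0(3) = (1)/[(-1)] = -1
L_1(3) = (2)/[(1)] = 2
Sum: 5·(-1) + 7·(2) = 9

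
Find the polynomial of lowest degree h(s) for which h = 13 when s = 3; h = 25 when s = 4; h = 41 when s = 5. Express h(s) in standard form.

h(s) = 2s^2 - 2s + 1

Build the Lagrange basis polynomials:
L_0(s) = (s - 4)(s - 5) / [2] = (1/2)s^2 - (9/2)s + 10
L_1(s) = (s - 3)(s - 5) / [-1] = -s^2 + 8s - 15
L_2(s) = (s - 3)(s - 4) / [2] = (1/2)s^2 - (7/2)s + 6
h(s) = 13·L_0 + 25·L_1 + 41·L_2
  13·L_0(s) = (13/2)s^2 - (117/2)s + 130
  25·L_1(s) = -25s^2 + 200s - 375
  41·L_2(s) = (41/2)s^2 - (287/2)s + 246
Adding term by term: 2s^2 - 2s + 1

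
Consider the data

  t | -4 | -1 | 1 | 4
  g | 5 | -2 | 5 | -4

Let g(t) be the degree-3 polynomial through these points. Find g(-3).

Evaluate each Lagrange basis at t = -3:
L_0(-3) = (-2)·(-4)·(-7)/[(-3)·(-5)·(-8)] = 7/15
L_1(-3) = (1)·(-4)·(-7)/[(3)·(-2)·(-5)] = 14/15
L_2(-3) = (1)·(-2)·(-7)/[(5)·(2)·(-3)] = -7/15
L_3(-3) = (1)·(-2)·(-4)/[(8)·(5)·(3)] = 1/15
Sum: 5·(7/15) + (-2)·(14/15) + 5·(-7/15) + (-4)·(1/15) = -32/15

-32/15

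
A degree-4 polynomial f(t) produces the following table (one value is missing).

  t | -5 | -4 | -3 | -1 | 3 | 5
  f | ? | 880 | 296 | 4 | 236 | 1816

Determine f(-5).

2076

The 5 known values determine f uniquely (degree ≤ 4).
L_0(-5) = (-2)·(-4)·(-8)·(-10)/[(-1)·(-3)·(-7)·(-9)] = 640/189
L_1(-5) = (-1)·(-4)·(-8)·(-10)/[(1)·(-2)·(-6)·(-8)] = -10/3
L_2(-5) = (-1)·(-2)·(-8)·(-10)/[(3)·(2)·(-4)·(-6)] = 10/9
L_3(-5) = (-1)·(-2)·(-4)·(-10)/[(7)·(6)·(4)·(-2)] = -5/21
L_4(-5) = (-1)·(-2)·(-4)·(-8)/[(9)·(8)·(6)·(2)] = 2/27
Sum: 880·(640/189) + 296·(-10/3) + 4·(10/9) + 236·(-5/21) + 1816·(2/27) = 2076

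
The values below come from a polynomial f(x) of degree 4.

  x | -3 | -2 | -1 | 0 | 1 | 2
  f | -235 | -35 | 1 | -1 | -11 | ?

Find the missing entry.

-95

The 5 known values determine f uniquely (degree ≤ 4).
Evaluate each Lagrange basis at x = 2:
L_0(2) = (4)·(3)·(2)·(1)/[(-1)·(-2)·(-3)·(-4)] = 1
L_1(2) = (5)·(3)·(2)·(1)/[(1)·(-1)·(-2)·(-3)] = -5
L_2(2) = (5)·(4)·(2)·(1)/[(2)·(1)·(-1)·(-2)] = 10
L_3(2) = (5)·(4)·(3)·(1)/[(3)·(2)·(1)·(-1)] = -10
L_4(2) = (5)·(4)·(3)·(2)/[(4)·(3)·(2)·(1)] = 5
Sum: (-235)·(1) + (-35)·(-5) + 1·(10) + (-1)·(-10) + (-11)·(5) = -95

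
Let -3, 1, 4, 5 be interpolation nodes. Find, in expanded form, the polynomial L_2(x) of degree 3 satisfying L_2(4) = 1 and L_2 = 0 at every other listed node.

L_2(x) = (x + 3)(x - 1)(x - 5) / [(7)·(3)·(-1)]
       = (x^3 - 3x^2 - 13x + 15) / (-21)

L_2(x) = -(1/21)x^3 + (1/7)x^2 + (13/21)x - 5/7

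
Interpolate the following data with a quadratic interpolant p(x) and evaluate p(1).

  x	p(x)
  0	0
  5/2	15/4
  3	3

3

L_0(1) = (-3/2)·(-2)/[(-5/2)·(-3)] = 2/5
L_1(1) = (1)·(-2)/[(5/2)·(-1/2)] = 8/5
L_2(1) = (1)·(-3/2)/[(3)·(1/2)] = -1
Sum: 0 + 15/4·(8/5) + 3·(-1) = 3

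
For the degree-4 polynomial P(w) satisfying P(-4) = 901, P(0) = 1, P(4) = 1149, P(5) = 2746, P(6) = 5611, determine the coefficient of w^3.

L_0(w) = w(w - 4)(w - 5)(w - 6) / [2880] = (1/2880)w^4 - (1/192)w^3 + (37/1440)w^2 - (1/24)w
L_1(w) = (w + 4)(w - 4)(w - 5)(w - 6) / [-480] = -(1/480)w^4 + (11/480)w^3 - (7/240)w^2 - (11/30)w + 1
L_2(w) = (w + 4)w(w - 5)(w - 6) / [64] = (1/64)w^4 - (7/64)w^3 - (7/32)w^2 + (15/8)w
L_3(w) = (w + 4)w(w - 4)(w - 6) / [-45] = -(1/45)w^4 + (2/15)w^3 + (16/45)w^2 - (32/15)w
L_4(w) = (w + 4)w(w - 4)(w - 5) / [120] = (1/120)w^4 - (1/24)w^3 - (2/15)w^2 + (2/3)w
P(w) = 901·L_0 + 1·L_1 + 1149·L_2 + 2746·L_3 + 5611·L_4
Only the coefficient of w^3 is needed; take it from each L_i and combine:
901·(-1/192) + 1·(11/480) + 1149·(-7/64) + 2746·(2/15) + 5611·(-1/24) = 2

2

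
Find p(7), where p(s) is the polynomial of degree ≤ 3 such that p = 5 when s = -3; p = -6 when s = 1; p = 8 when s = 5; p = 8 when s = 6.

37/8

Evaluate each Lagrange basis at s = 7:
L_0(7) = (6)·(2)·(1)/[(-4)·(-8)·(-9)] = -1/24
L_1(7) = (10)·(2)·(1)/[(4)·(-4)·(-5)] = 1/4
L_2(7) = (10)·(6)·(1)/[(8)·(4)·(-1)] = -15/8
L_3(7) = (10)·(6)·(2)/[(9)·(5)·(1)] = 8/3
Sum: 5·(-1/24) + (-6)·(1/4) + 8·(-15/8) + 8·(8/3) = 37/8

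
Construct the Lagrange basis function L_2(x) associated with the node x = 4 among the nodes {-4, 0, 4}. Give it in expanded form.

L_2(x) = (x + 4)x / [(8)·(4)]
       = (x^2 + 4x) / (32)

L_2(x) = (1/32)x^2 + (1/8)x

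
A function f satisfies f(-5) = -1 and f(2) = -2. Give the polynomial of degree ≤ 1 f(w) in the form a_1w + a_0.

Build the Lagrange basis polynomials:
L_0(w) = (w - 2) / [-7] = -(1/7)w + 2/7
L_1(w) = (w + 5) / [7] = (1/7)w + 5/7
f(w) = (-1)·L_0 + (-2)·L_1
  (-1)·L_0(w) = (1/7)w - 2/7
  (-2)·L_1(w) = -(2/7)w - 10/7
Adding term by term: -(1/7)w - 12/7

f(w) = -(1/7)w - 12/7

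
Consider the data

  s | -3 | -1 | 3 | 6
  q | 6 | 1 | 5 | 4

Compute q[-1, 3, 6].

-4/21

q[-1,3] = (5 - 1) / (3 - (-1)) = 1
q[3,6] = (4 - 5) / (6 - 3) = -1/3
q[-1,3,6] = (-1/3 - 1) / (6 - (-1)) = -4/21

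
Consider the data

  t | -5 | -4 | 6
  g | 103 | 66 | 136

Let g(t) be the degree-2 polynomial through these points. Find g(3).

31

Using Newton's divided-difference form:
g[-5,-4] = (66 - 103) / (-4 - (-5)) = -37
g[-4,6] = (136 - 66) / (6 - (-4)) = 7
g[-5,-4,6] = (7 - (-37)) / (6 - (-5)) = 4
g(3) = 103 + (-37)·(8) + 4·(8)·(7) = 31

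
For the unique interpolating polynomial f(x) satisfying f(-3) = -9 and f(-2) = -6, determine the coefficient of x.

Build the Lagrange basis polynomials:
L_0(x) = (x + 2) / [-1] = -x - 2
L_1(x) = (x + 3) / [1] = x + 3
f(x) = (-9)·L_0 + (-6)·L_1
Only the coefficient of x is needed; take it from each L_i and combine:
(-9)·(-1) + (-6)·(1) = 3

3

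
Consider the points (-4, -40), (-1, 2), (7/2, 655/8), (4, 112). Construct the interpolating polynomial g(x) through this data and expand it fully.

Build the Lagrange basis polynomials:
L_0(x) = (x + 1)(x - 7/2)(x - 4) / [-180] = -(1/180)x^3 + (13/360)x^2 - (13/360)x - 7/90
L_1(x) = (x + 4)(x - 7/2)(x - 4) / [135/2] = (2/135)x^3 - (7/135)x^2 - (32/135)x + 112/135
L_2(x) = (x + 4)(x + 1)(x - 4) / [-135/8] = -(8/135)x^3 - (8/135)x^2 + (128/135)x + 128/135
L_3(x) = (x + 4)(x + 1)(x - 7/2) / [20] = (1/20)x^3 + (3/40)x^2 - (27/40)x - 7/10
g(x) = (-40)·L_0 + 2·L_1 + (655/8)·L_2 + 112·L_3
  (-40)·L_0(x) = (2/9)x^3 - (13/9)x^2 + (13/9)x + 28/9
  2·L_1(x) = (4/135)x^3 - (14/135)x^2 - (64/135)x + 224/135
  (655/8)·L_2(x) = -(131/27)x^3 - (131/27)x^2 + (2096/27)x + 2096/27
  112·L_3(x) = (28/5)x^3 + (42/5)x^2 - (378/5)x - 392/5
Adding term by term: x^3 + 2x^2 + 3x + 4

g(x) = x^3 + 2x^2 + 3x + 4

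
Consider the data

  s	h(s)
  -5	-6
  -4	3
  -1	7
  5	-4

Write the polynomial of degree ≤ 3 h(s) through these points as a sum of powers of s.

Build the Lagrange basis polynomials:
L_0(s) = (s + 4)(s + 1)(s - 5) / [-40] = -(1/40)s^3 + (21/40)s + 1/2
L_1(s) = (s + 5)(s + 1)(s - 5) / [27] = (1/27)s^3 + (1/27)s^2 - (25/27)s - 25/27
L_2(s) = (s + 5)(s + 4)(s - 5) / [-72] = -(1/72)s^3 - (1/18)s^2 + (25/72)s + 25/18
L_3(s) = (s + 5)(s + 4)(s + 1) / [540] = (1/540)s^3 + (1/54)s^2 + (29/540)s + 1/27
h(s) = (-6)·L_0 + 3·L_1 + 7·L_2 + (-4)·L_3
  (-6)·L_0(s) = (3/20)s^3 - (63/20)s - 3
  3·L_1(s) = (1/9)s^3 + (1/9)s^2 - (25/9)s - 25/9
  7·L_2(s) = -(7/72)s^3 - (7/18)s^2 + (175/72)s + 175/18
  (-4)·L_3(s) = -(1/135)s^3 - (2/27)s^2 - (29/135)s - 4/27
Adding term by term: (169/1080)s^3 - (19/54)s^2 - (4009/1080)s + 205/54

h(s) = (169/1080)s^3 - (19/54)s^2 - (4009/1080)s + 205/54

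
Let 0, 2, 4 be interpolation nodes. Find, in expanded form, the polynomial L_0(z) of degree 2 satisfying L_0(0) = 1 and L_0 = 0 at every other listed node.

L_0(z) = (1/8)z^2 - (3/4)z + 1

L_0(z) = (z - 2)(z - 4) / [(-2)·(-4)]
       = (z^2 - 6z + 8) / (8)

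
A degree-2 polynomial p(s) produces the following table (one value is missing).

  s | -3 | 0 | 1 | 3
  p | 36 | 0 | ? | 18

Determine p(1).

The 3 known values determine p uniquely (degree ≤ 2).
Evaluate each Lagrange basis at s = 1:
L_0(1) = (1)·(-2)/[(-3)·(-6)] = -1/9
L_1(1) = (4)·(-2)/[(3)·(-3)] = 8/9
L_2(1) = (4)·(1)/[(6)·(3)] = 2/9
Sum: 36·(-1/9) + 0 + 18·(2/9) = 0

0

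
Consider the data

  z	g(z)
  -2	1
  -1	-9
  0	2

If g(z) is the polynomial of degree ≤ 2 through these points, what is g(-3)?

32

Using Newton's divided-difference form:
g[-2,-1] = (-9 - 1) / (-1 - (-2)) = -10
g[-1,0] = (2 - (-9)) / (0 - (-1)) = 11
g[-2,-1,0] = (11 - (-10)) / (0 - (-2)) = 21/2
g(-3) = 1 + (-10)·(-1) + (21/2)·(-1)·(-2) = 32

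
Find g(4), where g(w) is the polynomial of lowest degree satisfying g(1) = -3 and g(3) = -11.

-15

Evaluate each Lagrange basis at w = 4:
L_0(4) = (1)/[(-2)] = -1/2
L_1(4) = (3)/[(2)] = 3/2
Sum: (-3)·(-1/2) + (-11)·(3/2) = -15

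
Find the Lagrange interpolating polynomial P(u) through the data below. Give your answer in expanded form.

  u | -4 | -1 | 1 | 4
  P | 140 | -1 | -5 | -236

P(u) = -3u^3 - 3u^2 + u

Build the Lagrange basis polynomials:
L_0(u) = (u + 1)(u - 1)(u - 4) / [-120] = -(1/120)u^3 + (1/30)u^2 + (1/120)u - 1/30
L_1(u) = (u + 4)(u - 1)(u - 4) / [30] = (1/30)u^3 - (1/30)u^2 - (8/15)u + 8/15
L_2(u) = (u + 4)(u + 1)(u - 4) / [-30] = -(1/30)u^3 - (1/30)u^2 + (8/15)u + 8/15
L_3(u) = (u + 4)(u + 1)(u - 1) / [120] = (1/120)u^3 + (1/30)u^2 - (1/120)u - 1/30
P(u) = 140·L_0 + (-1)·L_1 + (-5)·L_2 + (-236)·L_3
  140·L_0(u) = -(7/6)u^3 + (14/3)u^2 + (7/6)u - 14/3
  (-1)·L_1(u) = -(1/30)u^3 + (1/30)u^2 + (8/15)u - 8/15
  (-5)·L_2(u) = (1/6)u^3 + (1/6)u^2 - (8/3)u - 8/3
  (-236)·L_3(u) = -(59/30)u^3 - (118/15)u^2 + (59/30)u + 118/15
Adding term by term: -3u^3 - 3u^2 + u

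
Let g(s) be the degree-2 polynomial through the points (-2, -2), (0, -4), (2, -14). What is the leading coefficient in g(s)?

Build the Lagrange basis polynomials:
L_0(s) = s(s - 2) / [8] = (1/8)s^2 - (1/4)s
L_1(s) = (s + 2)(s - 2) / [-4] = -(1/4)s^2 + 1
L_2(s) = (s + 2)s / [8] = (1/8)s^2 + (1/4)s
g(s) = (-2)·L_0 + (-4)·L_1 + (-14)·L_2
Only the coefficient of s^2 is needed; take it from each L_i and combine:
(-2)·(1/8) + (-4)·(-1/4) + (-14)·(1/8) = -1

-1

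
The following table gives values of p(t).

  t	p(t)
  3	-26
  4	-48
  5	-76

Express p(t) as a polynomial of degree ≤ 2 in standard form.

Build the Lagrange basis polynomials:
L_0(t) = (t - 4)(t - 5) / [2] = (1/2)t^2 - (9/2)t + 10
L_1(t) = (t - 3)(t - 5) / [-1] = -t^2 + 8t - 15
L_2(t) = (t - 3)(t - 4) / [2] = (1/2)t^2 - (7/2)t + 6
p(t) = (-26)·L_0 + (-48)·L_1 + (-76)·L_2
  (-26)·L_0(t) = -13t^2 + 117t - 260
  (-48)·L_1(t) = 48t^2 - 384t + 720
  (-76)·L_2(t) = -38t^2 + 266t - 456
Adding term by term: -3t^2 - t + 4

p(t) = -3t^2 - t + 4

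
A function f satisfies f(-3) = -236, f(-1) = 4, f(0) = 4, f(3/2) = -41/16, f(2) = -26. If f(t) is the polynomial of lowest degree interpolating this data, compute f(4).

Evaluate each Lagrange basis at t = 4:
L_0(4) = (5)·(4)·(5/2)·(2)/[(-2)·(-3)·(-9/2)·(-5)] = 20/27
L_1(4) = (7)·(4)·(5/2)·(2)/[(2)·(-1)·(-5/2)·(-3)] = -28/3
L_2(4) = (7)·(5)·(5/2)·(2)/[(3)·(1)·(-3/2)·(-2)] = 175/9
L_3(4) = (7)·(5)·(4)·(2)/[(9/2)·(5/2)·(3/2)·(-1/2)] = -896/27
L_4(4) = (7)·(5)·(4)·(5/2)/[(5)·(3)·(2)·(1/2)] = 70/3
Sum: (-236)·(20/27) + 4·(-28/3) + 4·(175/9) + (-41/16)·(-896/27) + (-26)·(70/3) = -656

-656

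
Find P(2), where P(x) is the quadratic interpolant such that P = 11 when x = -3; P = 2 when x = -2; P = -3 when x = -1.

6

L_0(2) = (4)·(3)/[(-1)·(-2)] = 6
L_1(2) = (5)·(3)/[(1)·(-1)] = -15
L_2(2) = (5)·(4)/[(2)·(1)] = 10
Sum: 11·(6) + 2·(-15) + (-3)·(10) = 6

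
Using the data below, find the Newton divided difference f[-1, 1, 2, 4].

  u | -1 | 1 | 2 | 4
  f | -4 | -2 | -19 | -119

f[-1,1] = (-2 - (-4)) / (1 - (-1)) = 1
f[1,2] = (-19 - (-2)) / (2 - 1) = -17
f[2,4] = (-119 - (-19)) / (4 - 2) = -50
f[-1,1,2] = (-17 - 1) / (2 - (-1)) = -6
f[1,2,4] = (-50 - (-17)) / (4 - 1) = -11
f[-1,1,2,4] = (-11 - (-6)) / (4 - (-1)) = -1

-1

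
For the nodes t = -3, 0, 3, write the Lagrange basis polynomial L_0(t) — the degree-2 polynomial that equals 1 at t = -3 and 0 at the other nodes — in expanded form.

L_0(t) = (1/18)t^2 - (1/6)t

L_0(t) = t(t - 3) / [(-3)·(-6)]
       = (t^2 - 3t) / (18)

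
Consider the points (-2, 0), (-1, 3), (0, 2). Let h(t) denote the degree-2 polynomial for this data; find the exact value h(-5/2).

-3

Evaluate each Lagrange basis at t = -5/2:
L_0(-5/2) = (-3/2)·(-5/2)/[(-1)·(-2)] = 15/8
L_1(-5/2) = (-1/2)·(-5/2)/[(1)·(-1)] = -5/4
L_2(-5/2) = (-1/2)·(-3/2)/[(2)·(1)] = 3/8
Sum: 0 + 3·(-5/4) + 2·(3/8) = -3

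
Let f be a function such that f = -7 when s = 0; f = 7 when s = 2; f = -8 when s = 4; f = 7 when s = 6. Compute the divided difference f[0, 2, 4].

-29/8

f[0,2] = (7 - (-7)) / (2 - 0) = 7
f[2,4] = (-8 - 7) / (4 - 2) = -15/2
f[0,2,4] = (-15/2 - 7) / (4 - 0) = -29/8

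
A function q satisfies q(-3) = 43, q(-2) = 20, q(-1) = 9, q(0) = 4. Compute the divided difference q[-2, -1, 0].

3

q[-2,-1] = (9 - 20) / (-1 - (-2)) = -11
q[-1,0] = (4 - 9) / (0 - (-1)) = -5
q[-2,-1,0] = (-5 - (-11)) / (0 - (-2)) = 3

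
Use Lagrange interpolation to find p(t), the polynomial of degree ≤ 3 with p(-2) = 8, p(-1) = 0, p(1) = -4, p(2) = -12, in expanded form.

p(t) = -t^3 - t - 2

Build the Lagrange basis polynomials:
L_0(t) = (t + 1)(t - 1)(t - 2) / [-12] = -(1/12)t^3 + (1/6)t^2 + (1/12)t - 1/6
L_1(t) = (t + 2)(t - 1)(t - 2) / [6] = (1/6)t^3 - (1/6)t^2 - (2/3)t + 2/3
L_2(t) = (t + 2)(t + 1)(t - 2) / [-6] = -(1/6)t^3 - (1/6)t^2 + (2/3)t + 2/3
L_3(t) = (t + 2)(t + 1)(t - 1) / [12] = (1/12)t^3 + (1/6)t^2 - (1/12)t - 1/6
p(t) = 8·L_0 + 0·L_1 + (-4)·L_2 + (-12)·L_3
  8·L_0(t) = -(2/3)t^3 + (4/3)t^2 + (2/3)t - 4/3
  0·L_1(t) = 0
  (-4)·L_2(t) = (2/3)t^3 + (2/3)t^2 - (8/3)t - 8/3
  (-12)·L_3(t) = -t^3 - 2t^2 + t + 2
Adding term by term: -t^3 - t - 2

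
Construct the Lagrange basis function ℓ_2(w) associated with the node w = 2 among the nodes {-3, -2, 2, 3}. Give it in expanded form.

ℓ_2(w) = -(1/20)w^3 - (1/10)w^2 + (9/20)w + 9/10

ℓ_2(w) = (w + 3)(w + 2)(w - 3) / [(5)·(4)·(-1)]
       = (w^3 + 2w^2 - 9w - 18) / (-20)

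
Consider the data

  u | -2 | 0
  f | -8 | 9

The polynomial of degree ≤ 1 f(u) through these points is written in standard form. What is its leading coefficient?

Build the Lagrange basis polynomials:
L_0(u) = u / [-2] = -(1/2)u
L_1(u) = (u + 2) / [2] = (1/2)u + 1
f(u) = (-8)·L_0 + 9·L_1
Only the coefficient of u is needed; take it from each L_i and combine:
(-8)·(-1/2) + 9·(1/2) = 17/2

17/2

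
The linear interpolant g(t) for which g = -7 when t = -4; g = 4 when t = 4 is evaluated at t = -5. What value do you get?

Evaluate each Lagrange basis at t = -5:
L_0(-5) = (-9)/[(-8)] = 9/8
L_1(-5) = (-1)/[(8)] = -1/8
Sum: (-7)·(9/8) + 4·(-1/8) = -67/8

-67/8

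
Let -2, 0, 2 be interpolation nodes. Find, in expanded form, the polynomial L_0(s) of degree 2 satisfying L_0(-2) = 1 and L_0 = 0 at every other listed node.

L_0(s) = s(s - 2) / [(-2)·(-4)]
       = (s^2 - 2s) / (8)

L_0(s) = (1/8)s^2 - (1/4)s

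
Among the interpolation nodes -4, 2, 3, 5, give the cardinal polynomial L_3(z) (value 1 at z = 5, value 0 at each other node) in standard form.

L_3(z) = (z + 4)(z - 2)(z - 3) / [(9)·(3)·(2)]
       = (z^3 - z^2 - 14z + 24) / (54)

L_3(z) = (1/54)z^3 - (1/54)z^2 - (7/27)z + 4/9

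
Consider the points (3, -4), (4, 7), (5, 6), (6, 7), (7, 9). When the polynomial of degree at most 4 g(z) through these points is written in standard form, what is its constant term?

-474

Build the Lagrange basis polynomials:
L_0(z) = (z - 4)(z - 5)(z - 6)(z - 7) / [24] = (1/24)z^4 - (11/12)z^3 + (179/24)z^2 - (319/12)z + 35
L_1(z) = (z - 3)(z - 5)(z - 6)(z - 7) / [-6] = -(1/6)z^4 + (7/2)z^3 - (161/6)z^2 + (177/2)z - 105
L_2(z) = (z - 3)(z - 4)(z - 6)(z - 7) / [4] = (1/4)z^4 - 5z^3 + (145/4)z^2 - (225/2)z + 126
L_3(z) = (z - 3)(z - 4)(z - 5)(z - 7) / [-6] = -(1/6)z^4 + (19/6)z^3 - (131/6)z^2 + (389/6)z - 70
L_4(z) = (z - 3)(z - 4)(z - 5)(z - 6) / [24] = (1/24)z^4 - (3/4)z^3 + (119/24)z^2 - (57/4)z + 15
g(z) = (-4)·L_0 + 7·L_1 + 6·L_2 + 7·L_3 + 9·L_4
Only the constant term is needed; take it from each L_i and combine:
(-4)·(35) + 7·(-105) + 6·(126) + 7·(-70) + 9·(15) = -474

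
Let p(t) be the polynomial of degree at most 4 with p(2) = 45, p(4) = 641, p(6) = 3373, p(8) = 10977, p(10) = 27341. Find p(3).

202

Using Newton's divided-difference form:
p[2,4] = (641 - 45) / (4 - 2) = 298
p[4,6] = (3373 - 641) / (6 - 4) = 1366
p[6,8] = (10977 - 3373) / (8 - 6) = 3802
p[8,10] = (27341 - 10977) / (10 - 8) = 8182
p[2,4,6] = (1366 - 298) / (6 - 2) = 267
p[4,6,8] = (3802 - 1366) / (8 - 4) = 609
p[6,8,10] = (8182 - 3802) / (10 - 6) = 1095
p[2,4,6,8] = (609 - 267) / (8 - 2) = 57
p[4,6,8,10] = (1095 - 609) / (10 - 4) = 81
p[2,4,6,8,10] = (81 - 57) / (10 - 2) = 3
p(3) = 45 + 298·(1) + 267·(1)·(-1) + 57·(1)·(-1)·(-3) + 3·(1)·(-1)·(-3)·(-5) = 202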